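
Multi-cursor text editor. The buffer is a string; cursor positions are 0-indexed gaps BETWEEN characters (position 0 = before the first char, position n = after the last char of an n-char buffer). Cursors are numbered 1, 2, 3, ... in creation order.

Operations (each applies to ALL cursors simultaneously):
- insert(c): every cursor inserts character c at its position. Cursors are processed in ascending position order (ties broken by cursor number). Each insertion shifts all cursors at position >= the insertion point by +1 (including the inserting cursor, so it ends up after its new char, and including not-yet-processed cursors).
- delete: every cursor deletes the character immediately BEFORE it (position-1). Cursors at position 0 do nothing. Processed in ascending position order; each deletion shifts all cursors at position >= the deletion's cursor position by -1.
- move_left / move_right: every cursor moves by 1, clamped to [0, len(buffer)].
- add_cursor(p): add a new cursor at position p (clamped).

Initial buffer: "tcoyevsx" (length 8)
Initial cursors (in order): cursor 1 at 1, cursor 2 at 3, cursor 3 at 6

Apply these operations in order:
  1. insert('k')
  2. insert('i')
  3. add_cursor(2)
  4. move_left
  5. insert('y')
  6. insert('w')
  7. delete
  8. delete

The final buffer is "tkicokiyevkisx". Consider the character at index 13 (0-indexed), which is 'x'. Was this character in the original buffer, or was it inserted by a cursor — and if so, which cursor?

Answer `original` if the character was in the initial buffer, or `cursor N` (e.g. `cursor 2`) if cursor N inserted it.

After op 1 (insert('k')): buffer="tkcokyevksx" (len 11), cursors c1@2 c2@5 c3@9, authorship .1..2...3..
After op 2 (insert('i')): buffer="tkicokiyevkisx" (len 14), cursors c1@3 c2@7 c3@12, authorship .11..22...33..
After op 3 (add_cursor(2)): buffer="tkicokiyevkisx" (len 14), cursors c4@2 c1@3 c2@7 c3@12, authorship .11..22...33..
After op 4 (move_left): buffer="tkicokiyevkisx" (len 14), cursors c4@1 c1@2 c2@6 c3@11, authorship .11..22...33..
After op 5 (insert('y')): buffer="tykyicokyiyevkyisx" (len 18), cursors c4@2 c1@4 c2@9 c3@15, authorship .4111..222...333..
After op 6 (insert('w')): buffer="tywkywicokywiyevkywisx" (len 22), cursors c4@3 c1@6 c2@12 c3@19, authorship .441111..2222...3333..
After op 7 (delete): buffer="tykyicokyiyevkyisx" (len 18), cursors c4@2 c1@4 c2@9 c3@15, authorship .4111..222...333..
After op 8 (delete): buffer="tkicokiyevkisx" (len 14), cursors c4@1 c1@2 c2@6 c3@11, authorship .11..22...33..
Authorship (.=original, N=cursor N): . 1 1 . . 2 2 . . . 3 3 . .
Index 13: author = original

Answer: original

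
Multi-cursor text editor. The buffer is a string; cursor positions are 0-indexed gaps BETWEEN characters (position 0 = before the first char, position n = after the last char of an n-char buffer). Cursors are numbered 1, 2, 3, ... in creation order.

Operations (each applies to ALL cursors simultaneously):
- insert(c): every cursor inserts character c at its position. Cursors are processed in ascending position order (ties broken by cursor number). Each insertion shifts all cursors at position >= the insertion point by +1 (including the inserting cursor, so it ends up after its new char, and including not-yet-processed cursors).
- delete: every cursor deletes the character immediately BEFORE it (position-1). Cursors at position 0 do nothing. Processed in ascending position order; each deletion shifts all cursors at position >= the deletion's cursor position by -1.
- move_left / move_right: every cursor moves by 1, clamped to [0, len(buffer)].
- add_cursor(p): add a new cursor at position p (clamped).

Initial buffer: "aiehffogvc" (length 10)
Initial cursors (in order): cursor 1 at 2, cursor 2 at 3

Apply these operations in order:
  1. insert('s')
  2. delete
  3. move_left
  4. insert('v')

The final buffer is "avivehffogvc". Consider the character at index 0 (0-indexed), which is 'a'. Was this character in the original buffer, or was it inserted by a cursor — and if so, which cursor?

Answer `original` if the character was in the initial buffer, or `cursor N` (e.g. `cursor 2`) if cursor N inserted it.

After op 1 (insert('s')): buffer="aiseshffogvc" (len 12), cursors c1@3 c2@5, authorship ..1.2.......
After op 2 (delete): buffer="aiehffogvc" (len 10), cursors c1@2 c2@3, authorship ..........
After op 3 (move_left): buffer="aiehffogvc" (len 10), cursors c1@1 c2@2, authorship ..........
After op 4 (insert('v')): buffer="avivehffogvc" (len 12), cursors c1@2 c2@4, authorship .1.2........
Authorship (.=original, N=cursor N): . 1 . 2 . . . . . . . .
Index 0: author = original

Answer: original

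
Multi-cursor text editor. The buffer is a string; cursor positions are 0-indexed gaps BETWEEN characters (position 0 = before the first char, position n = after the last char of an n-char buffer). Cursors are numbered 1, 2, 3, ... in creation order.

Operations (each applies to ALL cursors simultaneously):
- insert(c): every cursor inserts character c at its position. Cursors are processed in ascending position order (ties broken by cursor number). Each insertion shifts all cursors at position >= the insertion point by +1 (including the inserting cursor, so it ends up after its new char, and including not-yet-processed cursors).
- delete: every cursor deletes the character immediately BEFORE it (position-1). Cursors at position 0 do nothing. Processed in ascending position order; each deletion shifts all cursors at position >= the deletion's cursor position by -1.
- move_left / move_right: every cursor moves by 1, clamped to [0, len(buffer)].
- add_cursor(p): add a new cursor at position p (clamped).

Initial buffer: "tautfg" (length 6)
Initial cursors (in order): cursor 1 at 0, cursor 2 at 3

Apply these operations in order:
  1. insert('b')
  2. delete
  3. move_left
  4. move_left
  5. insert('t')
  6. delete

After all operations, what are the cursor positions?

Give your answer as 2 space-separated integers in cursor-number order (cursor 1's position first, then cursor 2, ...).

After op 1 (insert('b')): buffer="btaubtfg" (len 8), cursors c1@1 c2@5, authorship 1...2...
After op 2 (delete): buffer="tautfg" (len 6), cursors c1@0 c2@3, authorship ......
After op 3 (move_left): buffer="tautfg" (len 6), cursors c1@0 c2@2, authorship ......
After op 4 (move_left): buffer="tautfg" (len 6), cursors c1@0 c2@1, authorship ......
After op 5 (insert('t')): buffer="tttautfg" (len 8), cursors c1@1 c2@3, authorship 1.2.....
After op 6 (delete): buffer="tautfg" (len 6), cursors c1@0 c2@1, authorship ......

Answer: 0 1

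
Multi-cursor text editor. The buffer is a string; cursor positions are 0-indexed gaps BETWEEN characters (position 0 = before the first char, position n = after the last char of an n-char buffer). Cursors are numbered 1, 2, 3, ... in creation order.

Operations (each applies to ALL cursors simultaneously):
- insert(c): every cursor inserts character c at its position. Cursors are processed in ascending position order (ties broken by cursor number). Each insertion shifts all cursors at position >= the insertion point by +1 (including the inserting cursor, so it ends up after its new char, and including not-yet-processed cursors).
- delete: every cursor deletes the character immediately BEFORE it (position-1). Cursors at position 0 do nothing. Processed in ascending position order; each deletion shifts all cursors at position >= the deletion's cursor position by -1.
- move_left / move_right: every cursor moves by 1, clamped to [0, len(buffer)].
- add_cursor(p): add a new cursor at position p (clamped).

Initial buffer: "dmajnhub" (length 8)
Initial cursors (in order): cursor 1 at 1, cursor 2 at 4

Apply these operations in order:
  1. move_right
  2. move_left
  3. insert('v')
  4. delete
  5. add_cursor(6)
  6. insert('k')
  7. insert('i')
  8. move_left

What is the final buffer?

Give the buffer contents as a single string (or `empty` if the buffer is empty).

After op 1 (move_right): buffer="dmajnhub" (len 8), cursors c1@2 c2@5, authorship ........
After op 2 (move_left): buffer="dmajnhub" (len 8), cursors c1@1 c2@4, authorship ........
After op 3 (insert('v')): buffer="dvmajvnhub" (len 10), cursors c1@2 c2@6, authorship .1...2....
After op 4 (delete): buffer="dmajnhub" (len 8), cursors c1@1 c2@4, authorship ........
After op 5 (add_cursor(6)): buffer="dmajnhub" (len 8), cursors c1@1 c2@4 c3@6, authorship ........
After op 6 (insert('k')): buffer="dkmajknhkub" (len 11), cursors c1@2 c2@6 c3@9, authorship .1...2..3..
After op 7 (insert('i')): buffer="dkimajkinhkiub" (len 14), cursors c1@3 c2@8 c3@12, authorship .11...22..33..
After op 8 (move_left): buffer="dkimajkinhkiub" (len 14), cursors c1@2 c2@7 c3@11, authorship .11...22..33..

Answer: dkimajkinhkiub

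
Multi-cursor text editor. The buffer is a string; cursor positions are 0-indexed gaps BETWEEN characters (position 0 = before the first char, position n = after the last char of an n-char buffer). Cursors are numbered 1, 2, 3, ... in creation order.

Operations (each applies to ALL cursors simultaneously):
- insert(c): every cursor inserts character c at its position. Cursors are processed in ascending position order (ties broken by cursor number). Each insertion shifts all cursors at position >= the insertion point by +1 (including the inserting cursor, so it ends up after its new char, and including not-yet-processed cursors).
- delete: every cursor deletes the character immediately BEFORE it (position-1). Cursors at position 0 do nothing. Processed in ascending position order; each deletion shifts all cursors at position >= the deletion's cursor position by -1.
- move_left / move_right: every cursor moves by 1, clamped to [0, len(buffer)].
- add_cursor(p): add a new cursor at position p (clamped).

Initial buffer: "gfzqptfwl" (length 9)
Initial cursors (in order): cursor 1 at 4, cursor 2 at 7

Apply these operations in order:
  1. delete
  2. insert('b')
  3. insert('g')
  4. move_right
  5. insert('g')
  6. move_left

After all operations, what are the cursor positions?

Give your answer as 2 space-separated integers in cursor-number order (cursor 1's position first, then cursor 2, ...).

After op 1 (delete): buffer="gfzptwl" (len 7), cursors c1@3 c2@5, authorship .......
After op 2 (insert('b')): buffer="gfzbptbwl" (len 9), cursors c1@4 c2@7, authorship ...1..2..
After op 3 (insert('g')): buffer="gfzbgptbgwl" (len 11), cursors c1@5 c2@9, authorship ...11..22..
After op 4 (move_right): buffer="gfzbgptbgwl" (len 11), cursors c1@6 c2@10, authorship ...11..22..
After op 5 (insert('g')): buffer="gfzbgpgtbgwgl" (len 13), cursors c1@7 c2@12, authorship ...11.1.22.2.
After op 6 (move_left): buffer="gfzbgpgtbgwgl" (len 13), cursors c1@6 c2@11, authorship ...11.1.22.2.

Answer: 6 11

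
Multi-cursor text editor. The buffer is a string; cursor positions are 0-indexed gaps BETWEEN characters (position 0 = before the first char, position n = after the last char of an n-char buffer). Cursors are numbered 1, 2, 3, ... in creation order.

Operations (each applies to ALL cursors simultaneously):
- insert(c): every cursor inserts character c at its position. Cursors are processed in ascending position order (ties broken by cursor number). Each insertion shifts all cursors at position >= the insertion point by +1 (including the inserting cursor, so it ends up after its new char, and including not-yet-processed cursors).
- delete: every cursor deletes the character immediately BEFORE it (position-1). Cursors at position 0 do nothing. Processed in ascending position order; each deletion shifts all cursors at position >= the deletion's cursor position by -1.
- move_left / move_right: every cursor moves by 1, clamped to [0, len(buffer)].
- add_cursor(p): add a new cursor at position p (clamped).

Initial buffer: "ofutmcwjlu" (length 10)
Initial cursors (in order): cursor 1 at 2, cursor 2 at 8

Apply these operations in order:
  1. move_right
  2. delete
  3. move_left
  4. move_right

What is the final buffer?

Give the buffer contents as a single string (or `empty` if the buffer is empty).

After op 1 (move_right): buffer="ofutmcwjlu" (len 10), cursors c1@3 c2@9, authorship ..........
After op 2 (delete): buffer="oftmcwju" (len 8), cursors c1@2 c2@7, authorship ........
After op 3 (move_left): buffer="oftmcwju" (len 8), cursors c1@1 c2@6, authorship ........
After op 4 (move_right): buffer="oftmcwju" (len 8), cursors c1@2 c2@7, authorship ........

Answer: oftmcwju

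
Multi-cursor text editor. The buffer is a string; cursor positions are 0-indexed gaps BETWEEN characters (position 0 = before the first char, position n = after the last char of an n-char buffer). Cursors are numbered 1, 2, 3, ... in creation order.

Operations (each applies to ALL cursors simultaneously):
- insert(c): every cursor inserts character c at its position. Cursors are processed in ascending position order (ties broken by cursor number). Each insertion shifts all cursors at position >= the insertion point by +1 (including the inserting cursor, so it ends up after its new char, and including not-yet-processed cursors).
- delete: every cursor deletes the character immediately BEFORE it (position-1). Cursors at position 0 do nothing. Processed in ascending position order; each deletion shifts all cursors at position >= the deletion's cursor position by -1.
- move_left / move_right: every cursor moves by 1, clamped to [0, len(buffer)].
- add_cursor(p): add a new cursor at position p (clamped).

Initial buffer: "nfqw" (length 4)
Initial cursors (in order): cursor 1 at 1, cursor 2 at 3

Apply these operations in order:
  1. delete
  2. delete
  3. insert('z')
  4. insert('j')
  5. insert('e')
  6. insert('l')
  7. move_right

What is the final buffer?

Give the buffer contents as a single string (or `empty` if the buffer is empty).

After op 1 (delete): buffer="fw" (len 2), cursors c1@0 c2@1, authorship ..
After op 2 (delete): buffer="w" (len 1), cursors c1@0 c2@0, authorship .
After op 3 (insert('z')): buffer="zzw" (len 3), cursors c1@2 c2@2, authorship 12.
After op 4 (insert('j')): buffer="zzjjw" (len 5), cursors c1@4 c2@4, authorship 1212.
After op 5 (insert('e')): buffer="zzjjeew" (len 7), cursors c1@6 c2@6, authorship 121212.
After op 6 (insert('l')): buffer="zzjjeellw" (len 9), cursors c1@8 c2@8, authorship 12121212.
After op 7 (move_right): buffer="zzjjeellw" (len 9), cursors c1@9 c2@9, authorship 12121212.

Answer: zzjjeellw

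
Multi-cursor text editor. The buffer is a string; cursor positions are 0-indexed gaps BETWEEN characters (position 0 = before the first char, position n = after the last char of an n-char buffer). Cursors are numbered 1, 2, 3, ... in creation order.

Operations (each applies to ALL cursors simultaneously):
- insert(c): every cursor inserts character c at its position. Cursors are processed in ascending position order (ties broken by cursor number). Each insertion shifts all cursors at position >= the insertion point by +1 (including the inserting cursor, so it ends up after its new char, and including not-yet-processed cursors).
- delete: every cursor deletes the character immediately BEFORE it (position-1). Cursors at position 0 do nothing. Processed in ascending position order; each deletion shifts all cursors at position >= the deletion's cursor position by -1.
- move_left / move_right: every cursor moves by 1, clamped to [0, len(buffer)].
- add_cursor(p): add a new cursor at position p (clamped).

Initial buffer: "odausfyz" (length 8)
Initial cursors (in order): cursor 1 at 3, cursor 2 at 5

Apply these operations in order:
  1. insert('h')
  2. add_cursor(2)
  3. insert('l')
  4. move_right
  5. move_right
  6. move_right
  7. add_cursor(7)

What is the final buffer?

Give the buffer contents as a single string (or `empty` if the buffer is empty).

After op 1 (insert('h')): buffer="odahushfyz" (len 10), cursors c1@4 c2@7, authorship ...1..2...
After op 2 (add_cursor(2)): buffer="odahushfyz" (len 10), cursors c3@2 c1@4 c2@7, authorship ...1..2...
After op 3 (insert('l')): buffer="odlahlushlfyz" (len 13), cursors c3@3 c1@6 c2@10, authorship ..3.11..22...
After op 4 (move_right): buffer="odlahlushlfyz" (len 13), cursors c3@4 c1@7 c2@11, authorship ..3.11..22...
After op 5 (move_right): buffer="odlahlushlfyz" (len 13), cursors c3@5 c1@8 c2@12, authorship ..3.11..22...
After op 6 (move_right): buffer="odlahlushlfyz" (len 13), cursors c3@6 c1@9 c2@13, authorship ..3.11..22...
After op 7 (add_cursor(7)): buffer="odlahlushlfyz" (len 13), cursors c3@6 c4@7 c1@9 c2@13, authorship ..3.11..22...

Answer: odlahlushlfyz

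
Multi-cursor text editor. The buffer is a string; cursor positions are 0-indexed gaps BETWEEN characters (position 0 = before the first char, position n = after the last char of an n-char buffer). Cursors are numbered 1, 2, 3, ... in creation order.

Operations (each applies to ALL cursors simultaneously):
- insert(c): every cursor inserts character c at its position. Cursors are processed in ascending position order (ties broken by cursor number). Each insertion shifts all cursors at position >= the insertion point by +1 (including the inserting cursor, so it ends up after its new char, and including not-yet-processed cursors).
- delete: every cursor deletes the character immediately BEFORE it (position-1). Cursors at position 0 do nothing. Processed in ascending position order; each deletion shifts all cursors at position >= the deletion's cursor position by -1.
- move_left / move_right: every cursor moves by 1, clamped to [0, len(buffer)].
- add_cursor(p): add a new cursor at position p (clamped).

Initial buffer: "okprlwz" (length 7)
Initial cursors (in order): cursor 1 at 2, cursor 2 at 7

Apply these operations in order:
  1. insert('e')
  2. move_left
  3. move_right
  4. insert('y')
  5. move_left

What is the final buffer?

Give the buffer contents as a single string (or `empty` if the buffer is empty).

After op 1 (insert('e')): buffer="okeprlwze" (len 9), cursors c1@3 c2@9, authorship ..1.....2
After op 2 (move_left): buffer="okeprlwze" (len 9), cursors c1@2 c2@8, authorship ..1.....2
After op 3 (move_right): buffer="okeprlwze" (len 9), cursors c1@3 c2@9, authorship ..1.....2
After op 4 (insert('y')): buffer="okeyprlwzey" (len 11), cursors c1@4 c2@11, authorship ..11.....22
After op 5 (move_left): buffer="okeyprlwzey" (len 11), cursors c1@3 c2@10, authorship ..11.....22

Answer: okeyprlwzey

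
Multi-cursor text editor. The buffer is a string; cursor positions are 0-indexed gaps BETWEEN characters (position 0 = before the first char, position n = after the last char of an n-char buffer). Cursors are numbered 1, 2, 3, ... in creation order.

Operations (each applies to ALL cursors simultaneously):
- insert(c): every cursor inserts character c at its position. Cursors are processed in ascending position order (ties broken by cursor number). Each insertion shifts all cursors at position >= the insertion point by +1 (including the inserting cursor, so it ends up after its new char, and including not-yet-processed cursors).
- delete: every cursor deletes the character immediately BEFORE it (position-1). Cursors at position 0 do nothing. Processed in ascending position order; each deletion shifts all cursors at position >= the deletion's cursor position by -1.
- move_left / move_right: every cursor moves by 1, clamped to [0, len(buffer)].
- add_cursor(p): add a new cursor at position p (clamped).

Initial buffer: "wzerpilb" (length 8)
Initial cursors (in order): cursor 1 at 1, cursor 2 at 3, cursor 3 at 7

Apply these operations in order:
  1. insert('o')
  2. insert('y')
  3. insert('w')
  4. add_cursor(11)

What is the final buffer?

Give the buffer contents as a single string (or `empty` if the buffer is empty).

After op 1 (insert('o')): buffer="wozeorpilob" (len 11), cursors c1@2 c2@5 c3@10, authorship .1..2....3.
After op 2 (insert('y')): buffer="woyzeoyrpiloyb" (len 14), cursors c1@3 c2@7 c3@13, authorship .11..22....33.
After op 3 (insert('w')): buffer="woywzeoywrpiloywb" (len 17), cursors c1@4 c2@9 c3@16, authorship .111..222....333.
After op 4 (add_cursor(11)): buffer="woywzeoywrpiloywb" (len 17), cursors c1@4 c2@9 c4@11 c3@16, authorship .111..222....333.

Answer: woywzeoywrpiloywb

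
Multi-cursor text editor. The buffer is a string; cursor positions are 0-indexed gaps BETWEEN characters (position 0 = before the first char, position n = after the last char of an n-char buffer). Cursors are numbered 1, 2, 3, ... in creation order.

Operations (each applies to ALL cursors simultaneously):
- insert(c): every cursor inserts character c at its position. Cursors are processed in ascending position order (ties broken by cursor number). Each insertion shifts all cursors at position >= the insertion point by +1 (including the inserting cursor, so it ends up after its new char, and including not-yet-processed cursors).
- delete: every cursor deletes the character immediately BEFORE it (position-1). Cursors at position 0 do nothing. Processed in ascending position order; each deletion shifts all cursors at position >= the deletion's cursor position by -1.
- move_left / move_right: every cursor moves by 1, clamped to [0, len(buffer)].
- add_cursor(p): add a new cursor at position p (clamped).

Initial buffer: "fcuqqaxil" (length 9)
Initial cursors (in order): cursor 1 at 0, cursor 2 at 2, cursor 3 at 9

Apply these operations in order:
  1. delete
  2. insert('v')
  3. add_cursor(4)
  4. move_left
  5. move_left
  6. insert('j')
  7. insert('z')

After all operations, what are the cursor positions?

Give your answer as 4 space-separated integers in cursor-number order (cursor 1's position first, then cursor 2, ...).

After op 1 (delete): buffer="fuqqaxi" (len 7), cursors c1@0 c2@1 c3@7, authorship .......
After op 2 (insert('v')): buffer="vfvuqqaxiv" (len 10), cursors c1@1 c2@3 c3@10, authorship 1.2......3
After op 3 (add_cursor(4)): buffer="vfvuqqaxiv" (len 10), cursors c1@1 c2@3 c4@4 c3@10, authorship 1.2......3
After op 4 (move_left): buffer="vfvuqqaxiv" (len 10), cursors c1@0 c2@2 c4@3 c3@9, authorship 1.2......3
After op 5 (move_left): buffer="vfvuqqaxiv" (len 10), cursors c1@0 c2@1 c4@2 c3@8, authorship 1.2......3
After op 6 (insert('j')): buffer="jvjfjvuqqaxjiv" (len 14), cursors c1@1 c2@3 c4@5 c3@12, authorship 112.42.....3.3
After op 7 (insert('z')): buffer="jzvjzfjzvuqqaxjziv" (len 18), cursors c1@2 c2@5 c4@8 c3@16, authorship 11122.442.....33.3

Answer: 2 5 16 8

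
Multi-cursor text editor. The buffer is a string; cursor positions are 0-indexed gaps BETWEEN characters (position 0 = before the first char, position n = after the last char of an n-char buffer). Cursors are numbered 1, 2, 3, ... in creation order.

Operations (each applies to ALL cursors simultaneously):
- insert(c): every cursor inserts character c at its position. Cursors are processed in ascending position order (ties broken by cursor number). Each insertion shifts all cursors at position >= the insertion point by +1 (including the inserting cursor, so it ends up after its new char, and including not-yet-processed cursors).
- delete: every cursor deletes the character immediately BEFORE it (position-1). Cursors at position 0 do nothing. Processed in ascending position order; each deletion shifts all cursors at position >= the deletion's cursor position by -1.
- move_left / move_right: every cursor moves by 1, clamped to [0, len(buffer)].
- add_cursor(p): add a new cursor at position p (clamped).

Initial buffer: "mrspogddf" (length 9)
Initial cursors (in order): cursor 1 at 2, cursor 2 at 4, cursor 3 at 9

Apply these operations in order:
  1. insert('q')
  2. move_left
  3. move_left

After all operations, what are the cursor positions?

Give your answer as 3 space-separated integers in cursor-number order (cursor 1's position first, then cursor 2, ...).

Answer: 1 4 10

Derivation:
After op 1 (insert('q')): buffer="mrqspqogddfq" (len 12), cursors c1@3 c2@6 c3@12, authorship ..1..2.....3
After op 2 (move_left): buffer="mrqspqogddfq" (len 12), cursors c1@2 c2@5 c3@11, authorship ..1..2.....3
After op 3 (move_left): buffer="mrqspqogddfq" (len 12), cursors c1@1 c2@4 c3@10, authorship ..1..2.....3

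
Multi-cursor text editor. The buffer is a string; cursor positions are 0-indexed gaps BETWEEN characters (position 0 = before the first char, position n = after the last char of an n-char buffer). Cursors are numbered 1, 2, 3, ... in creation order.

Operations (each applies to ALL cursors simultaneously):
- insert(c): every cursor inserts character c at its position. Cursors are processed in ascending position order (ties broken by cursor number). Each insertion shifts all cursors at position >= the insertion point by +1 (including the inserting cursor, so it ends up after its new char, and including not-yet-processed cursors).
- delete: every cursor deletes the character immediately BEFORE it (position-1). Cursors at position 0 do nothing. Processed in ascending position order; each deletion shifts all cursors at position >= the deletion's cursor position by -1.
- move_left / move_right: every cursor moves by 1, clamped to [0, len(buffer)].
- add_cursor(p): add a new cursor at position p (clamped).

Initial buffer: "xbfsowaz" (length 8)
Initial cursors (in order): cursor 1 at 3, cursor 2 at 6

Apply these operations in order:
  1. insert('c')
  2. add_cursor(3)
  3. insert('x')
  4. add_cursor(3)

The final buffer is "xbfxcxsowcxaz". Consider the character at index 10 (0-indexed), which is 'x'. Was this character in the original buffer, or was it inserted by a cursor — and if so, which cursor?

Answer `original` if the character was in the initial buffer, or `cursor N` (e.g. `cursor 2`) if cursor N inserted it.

Answer: cursor 2

Derivation:
After op 1 (insert('c')): buffer="xbfcsowcaz" (len 10), cursors c1@4 c2@8, authorship ...1...2..
After op 2 (add_cursor(3)): buffer="xbfcsowcaz" (len 10), cursors c3@3 c1@4 c2@8, authorship ...1...2..
After op 3 (insert('x')): buffer="xbfxcxsowcxaz" (len 13), cursors c3@4 c1@6 c2@11, authorship ...311...22..
After op 4 (add_cursor(3)): buffer="xbfxcxsowcxaz" (len 13), cursors c4@3 c3@4 c1@6 c2@11, authorship ...311...22..
Authorship (.=original, N=cursor N): . . . 3 1 1 . . . 2 2 . .
Index 10: author = 2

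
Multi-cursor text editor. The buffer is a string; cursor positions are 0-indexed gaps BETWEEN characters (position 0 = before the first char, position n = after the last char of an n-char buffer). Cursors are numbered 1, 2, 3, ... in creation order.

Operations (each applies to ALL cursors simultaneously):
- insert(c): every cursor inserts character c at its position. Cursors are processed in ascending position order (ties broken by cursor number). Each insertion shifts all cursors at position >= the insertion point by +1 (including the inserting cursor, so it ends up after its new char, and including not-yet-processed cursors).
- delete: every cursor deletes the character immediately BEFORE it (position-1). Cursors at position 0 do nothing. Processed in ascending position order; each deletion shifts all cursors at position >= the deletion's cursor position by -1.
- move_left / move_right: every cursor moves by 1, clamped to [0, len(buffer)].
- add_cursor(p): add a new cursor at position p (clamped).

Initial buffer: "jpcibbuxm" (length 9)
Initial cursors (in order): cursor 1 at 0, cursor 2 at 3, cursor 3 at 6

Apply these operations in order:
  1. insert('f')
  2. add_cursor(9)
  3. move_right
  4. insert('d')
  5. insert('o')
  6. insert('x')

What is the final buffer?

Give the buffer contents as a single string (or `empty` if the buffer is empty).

Answer: fjdoxpcfidoxbbfuddooxxxm

Derivation:
After op 1 (insert('f')): buffer="fjpcfibbfuxm" (len 12), cursors c1@1 c2@5 c3@9, authorship 1...2...3...
After op 2 (add_cursor(9)): buffer="fjpcfibbfuxm" (len 12), cursors c1@1 c2@5 c3@9 c4@9, authorship 1...2...3...
After op 3 (move_right): buffer="fjpcfibbfuxm" (len 12), cursors c1@2 c2@6 c3@10 c4@10, authorship 1...2...3...
After op 4 (insert('d')): buffer="fjdpcfidbbfuddxm" (len 16), cursors c1@3 c2@8 c3@14 c4@14, authorship 1.1..2.2..3.34..
After op 5 (insert('o')): buffer="fjdopcfidobbfuddooxm" (len 20), cursors c1@4 c2@10 c3@18 c4@18, authorship 1.11..2.22..3.3434..
After op 6 (insert('x')): buffer="fjdoxpcfidoxbbfuddooxxxm" (len 24), cursors c1@5 c2@12 c3@22 c4@22, authorship 1.111..2.222..3.343434..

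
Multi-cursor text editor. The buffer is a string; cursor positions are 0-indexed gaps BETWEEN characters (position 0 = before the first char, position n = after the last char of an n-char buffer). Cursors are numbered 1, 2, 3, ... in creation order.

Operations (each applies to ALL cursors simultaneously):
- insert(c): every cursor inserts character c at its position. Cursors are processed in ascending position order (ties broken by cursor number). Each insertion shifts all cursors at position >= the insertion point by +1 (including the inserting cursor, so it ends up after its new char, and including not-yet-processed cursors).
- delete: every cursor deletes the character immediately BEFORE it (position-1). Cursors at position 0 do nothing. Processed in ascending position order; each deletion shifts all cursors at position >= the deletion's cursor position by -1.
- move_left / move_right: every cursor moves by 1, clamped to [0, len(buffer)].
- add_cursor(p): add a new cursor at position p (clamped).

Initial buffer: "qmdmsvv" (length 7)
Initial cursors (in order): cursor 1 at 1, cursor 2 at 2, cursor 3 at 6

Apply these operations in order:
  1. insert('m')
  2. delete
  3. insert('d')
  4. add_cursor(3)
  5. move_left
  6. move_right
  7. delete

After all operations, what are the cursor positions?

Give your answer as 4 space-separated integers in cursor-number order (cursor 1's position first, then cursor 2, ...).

After op 1 (insert('m')): buffer="qmmmdmsvmv" (len 10), cursors c1@2 c2@4 c3@9, authorship .1.2....3.
After op 2 (delete): buffer="qmdmsvv" (len 7), cursors c1@1 c2@2 c3@6, authorship .......
After op 3 (insert('d')): buffer="qdmddmsvdv" (len 10), cursors c1@2 c2@4 c3@9, authorship .1.2....3.
After op 4 (add_cursor(3)): buffer="qdmddmsvdv" (len 10), cursors c1@2 c4@3 c2@4 c3@9, authorship .1.2....3.
After op 5 (move_left): buffer="qdmddmsvdv" (len 10), cursors c1@1 c4@2 c2@3 c3@8, authorship .1.2....3.
After op 6 (move_right): buffer="qdmddmsvdv" (len 10), cursors c1@2 c4@3 c2@4 c3@9, authorship .1.2....3.
After op 7 (delete): buffer="qdmsvv" (len 6), cursors c1@1 c2@1 c4@1 c3@5, authorship ......

Answer: 1 1 5 1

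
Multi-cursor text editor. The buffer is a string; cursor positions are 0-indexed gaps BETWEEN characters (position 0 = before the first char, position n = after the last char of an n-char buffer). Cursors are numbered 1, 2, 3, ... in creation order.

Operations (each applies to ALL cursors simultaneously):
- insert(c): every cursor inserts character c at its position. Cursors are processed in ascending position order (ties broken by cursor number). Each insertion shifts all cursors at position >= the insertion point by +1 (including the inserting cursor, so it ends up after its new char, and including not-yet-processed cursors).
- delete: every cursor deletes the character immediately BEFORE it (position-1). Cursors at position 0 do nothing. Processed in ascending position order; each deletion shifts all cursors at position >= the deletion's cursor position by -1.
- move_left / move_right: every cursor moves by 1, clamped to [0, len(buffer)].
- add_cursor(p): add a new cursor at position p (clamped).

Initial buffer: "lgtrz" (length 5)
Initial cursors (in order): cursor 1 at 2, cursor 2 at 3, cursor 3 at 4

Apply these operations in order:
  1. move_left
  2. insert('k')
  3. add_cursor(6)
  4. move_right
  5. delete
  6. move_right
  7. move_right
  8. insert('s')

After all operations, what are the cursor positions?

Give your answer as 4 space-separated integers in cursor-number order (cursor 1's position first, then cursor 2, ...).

After op 1 (move_left): buffer="lgtrz" (len 5), cursors c1@1 c2@2 c3@3, authorship .....
After op 2 (insert('k')): buffer="lkgktkrz" (len 8), cursors c1@2 c2@4 c3@6, authorship .1.2.3..
After op 3 (add_cursor(6)): buffer="lkgktkrz" (len 8), cursors c1@2 c2@4 c3@6 c4@6, authorship .1.2.3..
After op 4 (move_right): buffer="lkgktkrz" (len 8), cursors c1@3 c2@5 c3@7 c4@7, authorship .1.2.3..
After op 5 (delete): buffer="lkkz" (len 4), cursors c1@2 c2@3 c3@3 c4@3, authorship .12.
After op 6 (move_right): buffer="lkkz" (len 4), cursors c1@3 c2@4 c3@4 c4@4, authorship .12.
After op 7 (move_right): buffer="lkkz" (len 4), cursors c1@4 c2@4 c3@4 c4@4, authorship .12.
After op 8 (insert('s')): buffer="lkkzssss" (len 8), cursors c1@8 c2@8 c3@8 c4@8, authorship .12.1234

Answer: 8 8 8 8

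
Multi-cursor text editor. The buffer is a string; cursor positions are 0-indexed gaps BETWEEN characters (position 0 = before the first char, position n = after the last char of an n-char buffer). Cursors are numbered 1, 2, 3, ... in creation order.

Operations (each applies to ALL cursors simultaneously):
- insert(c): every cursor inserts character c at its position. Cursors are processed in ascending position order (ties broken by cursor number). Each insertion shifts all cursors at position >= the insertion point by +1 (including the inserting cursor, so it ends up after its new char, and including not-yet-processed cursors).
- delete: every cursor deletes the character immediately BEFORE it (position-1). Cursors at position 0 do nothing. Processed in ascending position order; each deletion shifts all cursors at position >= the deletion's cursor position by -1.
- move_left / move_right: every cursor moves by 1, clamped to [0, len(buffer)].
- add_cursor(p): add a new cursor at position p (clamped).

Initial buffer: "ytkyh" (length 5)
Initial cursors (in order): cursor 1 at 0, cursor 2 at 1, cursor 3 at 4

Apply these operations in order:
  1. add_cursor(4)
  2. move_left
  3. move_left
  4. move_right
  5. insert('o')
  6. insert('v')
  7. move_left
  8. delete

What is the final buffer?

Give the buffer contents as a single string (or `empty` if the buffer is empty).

After op 1 (add_cursor(4)): buffer="ytkyh" (len 5), cursors c1@0 c2@1 c3@4 c4@4, authorship .....
After op 2 (move_left): buffer="ytkyh" (len 5), cursors c1@0 c2@0 c3@3 c4@3, authorship .....
After op 3 (move_left): buffer="ytkyh" (len 5), cursors c1@0 c2@0 c3@2 c4@2, authorship .....
After op 4 (move_right): buffer="ytkyh" (len 5), cursors c1@1 c2@1 c3@3 c4@3, authorship .....
After op 5 (insert('o')): buffer="yootkooyh" (len 9), cursors c1@3 c2@3 c3@7 c4@7, authorship .12..34..
After op 6 (insert('v')): buffer="yoovvtkoovvyh" (len 13), cursors c1@5 c2@5 c3@11 c4@11, authorship .1212..3434..
After op 7 (move_left): buffer="yoovvtkoovvyh" (len 13), cursors c1@4 c2@4 c3@10 c4@10, authorship .1212..3434..
After op 8 (delete): buffer="yovtkovyh" (len 9), cursors c1@2 c2@2 c3@6 c4@6, authorship .12..34..

Answer: yovtkovyh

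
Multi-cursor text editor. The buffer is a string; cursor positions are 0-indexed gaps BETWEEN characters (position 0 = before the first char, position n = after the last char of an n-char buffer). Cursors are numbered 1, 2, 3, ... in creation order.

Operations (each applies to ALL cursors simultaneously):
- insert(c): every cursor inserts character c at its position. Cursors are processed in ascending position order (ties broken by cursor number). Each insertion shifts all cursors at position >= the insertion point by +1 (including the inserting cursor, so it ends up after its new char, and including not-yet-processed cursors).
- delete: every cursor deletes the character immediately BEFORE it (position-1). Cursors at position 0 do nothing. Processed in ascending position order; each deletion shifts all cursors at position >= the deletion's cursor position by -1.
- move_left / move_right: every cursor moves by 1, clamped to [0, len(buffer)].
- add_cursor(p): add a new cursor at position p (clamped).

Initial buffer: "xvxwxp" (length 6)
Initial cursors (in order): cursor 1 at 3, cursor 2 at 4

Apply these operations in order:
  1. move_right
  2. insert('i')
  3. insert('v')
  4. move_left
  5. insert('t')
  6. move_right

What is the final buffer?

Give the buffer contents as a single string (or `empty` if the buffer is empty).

After op 1 (move_right): buffer="xvxwxp" (len 6), cursors c1@4 c2@5, authorship ......
After op 2 (insert('i')): buffer="xvxwixip" (len 8), cursors c1@5 c2@7, authorship ....1.2.
After op 3 (insert('v')): buffer="xvxwivxivp" (len 10), cursors c1@6 c2@9, authorship ....11.22.
After op 4 (move_left): buffer="xvxwivxivp" (len 10), cursors c1@5 c2@8, authorship ....11.22.
After op 5 (insert('t')): buffer="xvxwitvxitvp" (len 12), cursors c1@6 c2@10, authorship ....111.222.
After op 6 (move_right): buffer="xvxwitvxitvp" (len 12), cursors c1@7 c2@11, authorship ....111.222.

Answer: xvxwitvxitvp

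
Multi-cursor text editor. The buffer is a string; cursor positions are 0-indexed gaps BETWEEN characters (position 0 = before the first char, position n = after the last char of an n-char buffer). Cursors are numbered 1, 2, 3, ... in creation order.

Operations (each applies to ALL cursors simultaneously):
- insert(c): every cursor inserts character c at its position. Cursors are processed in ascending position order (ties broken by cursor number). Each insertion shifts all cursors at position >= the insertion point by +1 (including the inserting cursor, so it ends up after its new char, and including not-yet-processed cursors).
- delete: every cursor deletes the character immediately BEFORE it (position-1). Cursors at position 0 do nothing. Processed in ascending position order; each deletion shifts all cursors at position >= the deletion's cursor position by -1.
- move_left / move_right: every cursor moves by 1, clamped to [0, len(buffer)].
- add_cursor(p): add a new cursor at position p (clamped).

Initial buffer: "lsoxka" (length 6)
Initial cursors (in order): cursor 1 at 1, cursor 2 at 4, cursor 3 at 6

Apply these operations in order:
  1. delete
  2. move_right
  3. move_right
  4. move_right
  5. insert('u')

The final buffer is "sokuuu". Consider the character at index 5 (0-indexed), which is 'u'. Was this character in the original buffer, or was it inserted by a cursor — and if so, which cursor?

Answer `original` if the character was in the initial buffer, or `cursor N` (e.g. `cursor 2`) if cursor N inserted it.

Answer: cursor 3

Derivation:
After op 1 (delete): buffer="sok" (len 3), cursors c1@0 c2@2 c3@3, authorship ...
After op 2 (move_right): buffer="sok" (len 3), cursors c1@1 c2@3 c3@3, authorship ...
After op 3 (move_right): buffer="sok" (len 3), cursors c1@2 c2@3 c3@3, authorship ...
After op 4 (move_right): buffer="sok" (len 3), cursors c1@3 c2@3 c3@3, authorship ...
After op 5 (insert('u')): buffer="sokuuu" (len 6), cursors c1@6 c2@6 c3@6, authorship ...123
Authorship (.=original, N=cursor N): . . . 1 2 3
Index 5: author = 3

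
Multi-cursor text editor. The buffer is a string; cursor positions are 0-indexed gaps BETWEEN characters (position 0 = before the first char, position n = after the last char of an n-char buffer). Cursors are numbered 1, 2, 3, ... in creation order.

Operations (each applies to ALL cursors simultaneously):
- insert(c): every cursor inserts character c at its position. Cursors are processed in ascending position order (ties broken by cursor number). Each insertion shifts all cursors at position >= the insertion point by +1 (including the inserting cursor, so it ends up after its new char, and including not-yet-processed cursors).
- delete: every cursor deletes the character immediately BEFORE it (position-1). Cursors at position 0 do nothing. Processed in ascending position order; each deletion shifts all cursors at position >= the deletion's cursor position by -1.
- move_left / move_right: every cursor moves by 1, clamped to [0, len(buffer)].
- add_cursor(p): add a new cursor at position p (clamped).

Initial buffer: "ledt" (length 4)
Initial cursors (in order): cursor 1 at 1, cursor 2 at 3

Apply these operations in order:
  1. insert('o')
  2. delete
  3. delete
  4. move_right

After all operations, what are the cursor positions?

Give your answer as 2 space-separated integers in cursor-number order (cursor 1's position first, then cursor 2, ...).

After op 1 (insert('o')): buffer="loedot" (len 6), cursors c1@2 c2@5, authorship .1..2.
After op 2 (delete): buffer="ledt" (len 4), cursors c1@1 c2@3, authorship ....
After op 3 (delete): buffer="et" (len 2), cursors c1@0 c2@1, authorship ..
After op 4 (move_right): buffer="et" (len 2), cursors c1@1 c2@2, authorship ..

Answer: 1 2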